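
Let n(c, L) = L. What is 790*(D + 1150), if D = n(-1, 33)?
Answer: 934570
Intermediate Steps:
D = 33
790*(D + 1150) = 790*(33 + 1150) = 790*1183 = 934570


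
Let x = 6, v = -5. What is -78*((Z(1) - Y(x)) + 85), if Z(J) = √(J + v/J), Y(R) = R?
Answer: -6162 - 156*I ≈ -6162.0 - 156.0*I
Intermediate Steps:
Z(J) = √(J - 5/J)
-78*((Z(1) - Y(x)) + 85) = -78*((√(1 - 5/1) - 1*6) + 85) = -78*((√(1 - 5*1) - 6) + 85) = -78*((√(1 - 5) - 6) + 85) = -78*((√(-4) - 6) + 85) = -78*((2*I - 6) + 85) = -78*((-6 + 2*I) + 85) = -78*(79 + 2*I) = -6162 - 156*I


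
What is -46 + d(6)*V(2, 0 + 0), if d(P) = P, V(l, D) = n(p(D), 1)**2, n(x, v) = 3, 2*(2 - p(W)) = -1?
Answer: 8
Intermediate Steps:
p(W) = 5/2 (p(W) = 2 - 1/2*(-1) = 2 + 1/2 = 5/2)
V(l, D) = 9 (V(l, D) = 3**2 = 9)
-46 + d(6)*V(2, 0 + 0) = -46 + 6*9 = -46 + 54 = 8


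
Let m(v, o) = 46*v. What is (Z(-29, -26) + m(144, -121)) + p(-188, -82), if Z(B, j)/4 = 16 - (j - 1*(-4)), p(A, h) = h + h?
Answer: 6612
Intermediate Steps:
p(A, h) = 2*h
Z(B, j) = 48 - 4*j (Z(B, j) = 4*(16 - (j - 1*(-4))) = 4*(16 - (j + 4)) = 4*(16 - (4 + j)) = 4*(16 + (-4 - j)) = 4*(12 - j) = 48 - 4*j)
(Z(-29, -26) + m(144, -121)) + p(-188, -82) = ((48 - 4*(-26)) + 46*144) + 2*(-82) = ((48 + 104) + 6624) - 164 = (152 + 6624) - 164 = 6776 - 164 = 6612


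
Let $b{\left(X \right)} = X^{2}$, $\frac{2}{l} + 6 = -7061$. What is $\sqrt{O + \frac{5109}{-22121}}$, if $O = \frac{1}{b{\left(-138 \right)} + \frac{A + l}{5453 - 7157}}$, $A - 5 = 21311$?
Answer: $\frac{i \sqrt{164852035769797170657455972665}}{844949964692977} \approx 0.48053 i$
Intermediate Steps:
$A = 21316$ ($A = 5 + 21311 = 21316$)
$l = - \frac{2}{7067}$ ($l = \frac{2}{-6 - 7061} = \frac{2}{-7067} = 2 \left(- \frac{1}{7067}\right) = - \frac{2}{7067} \approx -0.00028301$)
$O = \frac{2007028}{38196734537}$ ($O = \frac{1}{\left(-138\right)^{2} + \frac{21316 - \frac{2}{7067}}{5453 - 7157}} = \frac{1}{19044 + \frac{150640170}{7067 \left(-1704\right)}} = \frac{1}{19044 + \frac{150640170}{7067} \left(- \frac{1}{1704}\right)} = \frac{1}{19044 - \frac{25106695}{2007028}} = \frac{1}{\frac{38196734537}{2007028}} = \frac{2007028}{38196734537} \approx 5.2544 \cdot 10^{-5}$)
$\sqrt{O + \frac{5109}{-22121}} = \sqrt{\frac{2007028}{38196734537} + \frac{5109}{-22121}} = \sqrt{\frac{2007028}{38196734537} + 5109 \left(- \frac{1}{22121}\right)} = \sqrt{\frac{2007028}{38196734537} - \frac{5109}{22121}} = \sqrt{- \frac{195102719283145}{844949964692977}} = \frac{i \sqrt{164852035769797170657455972665}}{844949964692977}$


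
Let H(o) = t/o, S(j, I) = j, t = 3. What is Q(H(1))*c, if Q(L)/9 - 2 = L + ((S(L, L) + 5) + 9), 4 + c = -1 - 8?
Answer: -2574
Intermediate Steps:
c = -13 (c = -4 + (-1 - 8) = -4 - 9 = -13)
H(o) = 3/o
Q(L) = 144 + 18*L (Q(L) = 18 + 9*(L + ((L + 5) + 9)) = 18 + 9*(L + ((5 + L) + 9)) = 18 + 9*(L + (14 + L)) = 18 + 9*(14 + 2*L) = 18 + (126 + 18*L) = 144 + 18*L)
Q(H(1))*c = (144 + 18*(3/1))*(-13) = (144 + 18*(3*1))*(-13) = (144 + 18*3)*(-13) = (144 + 54)*(-13) = 198*(-13) = -2574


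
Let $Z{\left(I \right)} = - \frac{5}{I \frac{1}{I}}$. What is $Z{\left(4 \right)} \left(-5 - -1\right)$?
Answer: $20$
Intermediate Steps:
$Z{\left(I \right)} = -5$ ($Z{\left(I \right)} = - \frac{5}{1} = \left(-5\right) 1 = -5$)
$Z{\left(4 \right)} \left(-5 - -1\right) = - 5 \left(-5 - -1\right) = - 5 \left(-5 + 1\right) = \left(-5\right) \left(-4\right) = 20$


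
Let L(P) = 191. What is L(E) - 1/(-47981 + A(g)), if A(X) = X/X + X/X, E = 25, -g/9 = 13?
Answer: 9163990/47979 ≈ 191.00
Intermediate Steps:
g = -117 (g = -9*13 = -117)
A(X) = 2 (A(X) = 1 + 1 = 2)
L(E) - 1/(-47981 + A(g)) = 191 - 1/(-47981 + 2) = 191 - 1/(-47979) = 191 - 1*(-1/47979) = 191 + 1/47979 = 9163990/47979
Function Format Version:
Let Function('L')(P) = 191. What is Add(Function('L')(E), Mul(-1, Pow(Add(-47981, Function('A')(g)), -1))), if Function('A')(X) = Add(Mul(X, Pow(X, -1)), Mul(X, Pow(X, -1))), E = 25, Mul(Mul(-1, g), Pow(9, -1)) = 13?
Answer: Rational(9163990, 47979) ≈ 191.00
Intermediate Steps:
g = -117 (g = Mul(-9, 13) = -117)
Function('A')(X) = 2 (Function('A')(X) = Add(1, 1) = 2)
Add(Function('L')(E), Mul(-1, Pow(Add(-47981, Function('A')(g)), -1))) = Add(191, Mul(-1, Pow(Add(-47981, 2), -1))) = Add(191, Mul(-1, Pow(-47979, -1))) = Add(191, Mul(-1, Rational(-1, 47979))) = Add(191, Rational(1, 47979)) = Rational(9163990, 47979)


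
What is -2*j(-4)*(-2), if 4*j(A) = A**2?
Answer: 16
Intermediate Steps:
j(A) = A**2/4
-2*j(-4)*(-2) = -(-4)**2/2*(-2) = -16/2*(-2) = -2*4*(-2) = -8*(-2) = 16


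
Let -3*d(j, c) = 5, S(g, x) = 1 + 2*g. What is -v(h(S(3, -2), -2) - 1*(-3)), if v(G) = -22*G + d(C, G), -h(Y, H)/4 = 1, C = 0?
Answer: -61/3 ≈ -20.333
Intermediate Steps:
d(j, c) = -5/3 (d(j, c) = -1/3*5 = -5/3)
h(Y, H) = -4 (h(Y, H) = -4*1 = -4)
v(G) = -5/3 - 22*G (v(G) = -22*G - 5/3 = -5/3 - 22*G)
-v(h(S(3, -2), -2) - 1*(-3)) = -(-5/3 - 22*(-4 - 1*(-3))) = -(-5/3 - 22*(-4 + 3)) = -(-5/3 - 22*(-1)) = -(-5/3 + 22) = -1*61/3 = -61/3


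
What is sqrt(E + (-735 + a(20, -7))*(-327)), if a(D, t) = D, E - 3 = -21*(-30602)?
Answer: 5*sqrt(35058) ≈ 936.19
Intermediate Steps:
E = 642645 (E = 3 - 21*(-30602) = 3 + 642642 = 642645)
sqrt(E + (-735 + a(20, -7))*(-327)) = sqrt(642645 + (-735 + 20)*(-327)) = sqrt(642645 - 715*(-327)) = sqrt(642645 + 233805) = sqrt(876450) = 5*sqrt(35058)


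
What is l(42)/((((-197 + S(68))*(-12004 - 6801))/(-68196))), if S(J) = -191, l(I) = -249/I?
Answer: 1415067/25537190 ≈ 0.055412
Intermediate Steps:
l(42)/((((-197 + S(68))*(-12004 - 6801))/(-68196))) = (-249/42)/((((-197 - 191)*(-12004 - 6801))/(-68196))) = (-249*1/42)/((-388*(-18805)*(-1/68196))) = -83/(14*(7296340*(-1/68196))) = -83/(14*(-1824085/17049)) = -83/14*(-17049/1824085) = 1415067/25537190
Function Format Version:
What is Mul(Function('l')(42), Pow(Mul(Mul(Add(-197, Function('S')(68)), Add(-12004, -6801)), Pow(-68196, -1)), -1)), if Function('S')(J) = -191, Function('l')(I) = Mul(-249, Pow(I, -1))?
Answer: Rational(1415067, 25537190) ≈ 0.055412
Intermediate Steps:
Mul(Function('l')(42), Pow(Mul(Mul(Add(-197, Function('S')(68)), Add(-12004, -6801)), Pow(-68196, -1)), -1)) = Mul(Mul(-249, Pow(42, -1)), Pow(Mul(Mul(Add(-197, -191), Add(-12004, -6801)), Pow(-68196, -1)), -1)) = Mul(Mul(-249, Rational(1, 42)), Pow(Mul(Mul(-388, -18805), Rational(-1, 68196)), -1)) = Mul(Rational(-83, 14), Pow(Mul(7296340, Rational(-1, 68196)), -1)) = Mul(Rational(-83, 14), Pow(Rational(-1824085, 17049), -1)) = Mul(Rational(-83, 14), Rational(-17049, 1824085)) = Rational(1415067, 25537190)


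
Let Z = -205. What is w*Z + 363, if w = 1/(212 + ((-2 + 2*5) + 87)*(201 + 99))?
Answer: 10422251/28712 ≈ 362.99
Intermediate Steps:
w = 1/28712 (w = 1/(212 + ((-2 + 10) + 87)*300) = 1/(212 + (8 + 87)*300) = 1/(212 + 95*300) = 1/(212 + 28500) = 1/28712 ≈ 3.4829e-5)
w*Z + 363 = (1/28712)*(-205) + 363 = -205/28712 + 363 = 10422251/28712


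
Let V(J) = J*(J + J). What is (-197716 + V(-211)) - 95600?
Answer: -204274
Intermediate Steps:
V(J) = 2*J² (V(J) = J*(2*J) = 2*J²)
(-197716 + V(-211)) - 95600 = (-197716 + 2*(-211)²) - 95600 = (-197716 + 2*44521) - 95600 = (-197716 + 89042) - 95600 = -108674 - 95600 = -204274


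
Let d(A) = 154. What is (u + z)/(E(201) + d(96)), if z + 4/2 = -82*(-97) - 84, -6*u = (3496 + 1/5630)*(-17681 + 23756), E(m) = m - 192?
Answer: -7953686069/367076 ≈ -21668.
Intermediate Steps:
E(m) = -192 + m
u = -7971404805/2252 (u = -(3496 + 1/5630)*(-17681 + 23756)/6 = -(3496 + 1/5630)*6075/6 = -6560827*6075/11260 = -⅙*23914214415/1126 = -7971404805/2252 ≈ -3.5397e+6)
z = 7868 (z = -2 + (-82*(-97) - 84) = -2 + (7954 - 84) = -2 + 7870 = 7868)
(u + z)/(E(201) + d(96)) = (-7971404805/2252 + 7868)/((-192 + 201) + 154) = -7953686069/(2252*(9 + 154)) = -7953686069/2252/163 = -7953686069/2252*1/163 = -7953686069/367076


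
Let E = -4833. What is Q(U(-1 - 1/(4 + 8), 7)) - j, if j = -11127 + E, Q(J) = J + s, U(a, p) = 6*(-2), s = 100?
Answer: 16048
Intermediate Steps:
U(a, p) = -12
Q(J) = 100 + J (Q(J) = J + 100 = 100 + J)
j = -15960 (j = -11127 - 4833 = -15960)
Q(U(-1 - 1/(4 + 8), 7)) - j = (100 - 12) - 1*(-15960) = 88 + 15960 = 16048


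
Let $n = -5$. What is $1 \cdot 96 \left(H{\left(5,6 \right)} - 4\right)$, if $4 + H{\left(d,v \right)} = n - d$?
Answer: $-1728$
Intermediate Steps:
$H{\left(d,v \right)} = -9 - d$ ($H{\left(d,v \right)} = -4 - \left(5 + d\right) = -9 - d$)
$1 \cdot 96 \left(H{\left(5,6 \right)} - 4\right) = 1 \cdot 96 \left(\left(-9 - 5\right) - 4\right) = 96 \left(\left(-9 - 5\right) - 4\right) = 96 \left(-14 - 4\right) = 96 \left(-18\right) = -1728$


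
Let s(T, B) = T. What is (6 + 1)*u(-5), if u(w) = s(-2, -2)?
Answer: -14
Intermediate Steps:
u(w) = -2
(6 + 1)*u(-5) = (6 + 1)*(-2) = 7*(-2) = -14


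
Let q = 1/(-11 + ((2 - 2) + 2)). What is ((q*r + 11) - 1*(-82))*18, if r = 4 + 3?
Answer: 1660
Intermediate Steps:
r = 7
q = -1/9 (q = 1/(-11 + (0 + 2)) = 1/(-11 + 2) = 1/(-9) = -1/9 ≈ -0.11111)
((q*r + 11) - 1*(-82))*18 = ((-1/9*7 + 11) - 1*(-82))*18 = ((-7/9 + 11) + 82)*18 = (92/9 + 82)*18 = (830/9)*18 = 1660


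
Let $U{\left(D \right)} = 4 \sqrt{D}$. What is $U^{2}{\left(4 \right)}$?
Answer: $64$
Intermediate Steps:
$U^{2}{\left(4 \right)} = \left(4 \sqrt{4}\right)^{2} = \left(4 \cdot 2\right)^{2} = 8^{2} = 64$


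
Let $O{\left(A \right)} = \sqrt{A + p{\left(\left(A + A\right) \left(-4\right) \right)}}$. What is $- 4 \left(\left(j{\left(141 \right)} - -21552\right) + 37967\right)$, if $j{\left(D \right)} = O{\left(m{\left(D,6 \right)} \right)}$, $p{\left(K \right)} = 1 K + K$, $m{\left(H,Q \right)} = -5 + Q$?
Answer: $-238076 - 4 i \sqrt{15} \approx -2.3808 \cdot 10^{5} - 15.492 i$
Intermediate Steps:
$p{\left(K \right)} = 2 K$ ($p{\left(K \right)} = K + K = 2 K$)
$O{\left(A \right)} = \sqrt{15} \sqrt{- A}$ ($O{\left(A \right)} = \sqrt{A + 2 \left(A + A\right) \left(-4\right)} = \sqrt{A + 2 \cdot 2 A \left(-4\right)} = \sqrt{A + 2 \left(- 8 A\right)} = \sqrt{A - 16 A} = \sqrt{- 15 A} = \sqrt{15} \sqrt{- A}$)
$j{\left(D \right)} = i \sqrt{15}$ ($j{\left(D \right)} = \sqrt{15} \sqrt{- (-5 + 6)} = \sqrt{15} \sqrt{\left(-1\right) 1} = \sqrt{15} \sqrt{-1} = \sqrt{15} i = i \sqrt{15}$)
$- 4 \left(\left(j{\left(141 \right)} - -21552\right) + 37967\right) = - 4 \left(\left(i \sqrt{15} - -21552\right) + 37967\right) = - 4 \left(\left(i \sqrt{15} + 21552\right) + 37967\right) = - 4 \left(\left(21552 + i \sqrt{15}\right) + 37967\right) = - 4 \left(59519 + i \sqrt{15}\right) = -238076 - 4 i \sqrt{15}$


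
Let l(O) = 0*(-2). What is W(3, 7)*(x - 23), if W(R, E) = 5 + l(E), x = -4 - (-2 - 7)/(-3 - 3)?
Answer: -285/2 ≈ -142.50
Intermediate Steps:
l(O) = 0
x = -11/2 (x = -4 - (-9)/(-6) = -4 - (-9)*(-1)/6 = -4 - 1*3/2 = -4 - 3/2 = -11/2 ≈ -5.5000)
W(R, E) = 5 (W(R, E) = 5 + 0 = 5)
W(3, 7)*(x - 23) = 5*(-11/2 - 23) = 5*(-57/2) = -285/2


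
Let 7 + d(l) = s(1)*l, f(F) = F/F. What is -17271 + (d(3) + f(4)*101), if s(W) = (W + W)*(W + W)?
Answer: -17165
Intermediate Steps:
f(F) = 1
s(W) = 4*W² (s(W) = (2*W)*(2*W) = 4*W²)
d(l) = -7 + 4*l (d(l) = -7 + (4*1²)*l = -7 + (4*1)*l = -7 + 4*l)
-17271 + (d(3) + f(4)*101) = -17271 + ((-7 + 4*3) + 1*101) = -17271 + ((-7 + 12) + 101) = -17271 + (5 + 101) = -17271 + 106 = -17165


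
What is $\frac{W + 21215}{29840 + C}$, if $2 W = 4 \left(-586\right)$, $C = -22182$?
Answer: $\frac{20043}{7658} \approx 2.6173$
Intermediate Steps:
$W = -1172$ ($W = \frac{4 \left(-586\right)}{2} = \frac{1}{2} \left(-2344\right) = -1172$)
$\frac{W + 21215}{29840 + C} = \frac{-1172 + 21215}{29840 - 22182} = \frac{20043}{7658}$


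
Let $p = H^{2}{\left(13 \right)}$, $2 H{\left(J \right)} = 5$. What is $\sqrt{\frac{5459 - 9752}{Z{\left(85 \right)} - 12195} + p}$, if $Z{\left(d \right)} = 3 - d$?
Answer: $\frac{\sqrt{3978938869}}{24554} \approx 2.569$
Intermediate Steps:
$H{\left(J \right)} = \frac{5}{2}$ ($H{\left(J \right)} = \frac{1}{2} \cdot 5 = \frac{5}{2}$)
$p = \frac{25}{4}$ ($p = \left(\frac{5}{2}\right)^{2} = \frac{25}{4} \approx 6.25$)
$\sqrt{\frac{5459 - 9752}{Z{\left(85 \right)} - 12195} + p} = \sqrt{\frac{5459 - 9752}{\left(3 - 85\right) - 12195} + \frac{25}{4}} = \sqrt{- \frac{4293}{\left(3 - 85\right) - 12195} + \frac{25}{4}} = \sqrt{- \frac{4293}{-82 - 12195} + \frac{25}{4}} = \sqrt{- \frac{4293}{-12277} + \frac{25}{4}} = \sqrt{\left(-4293\right) \left(- \frac{1}{12277}\right) + \frac{25}{4}} = \sqrt{\frac{4293}{12277} + \frac{25}{4}} = \sqrt{\frac{324097}{49108}} = \frac{\sqrt{3978938869}}{24554}$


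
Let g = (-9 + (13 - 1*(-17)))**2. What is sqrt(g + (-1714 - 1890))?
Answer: I*sqrt(3163) ≈ 56.241*I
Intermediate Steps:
g = 441 (g = (-9 + (13 + 17))**2 = (-9 + 30)**2 = 21**2 = 441)
sqrt(g + (-1714 - 1890)) = sqrt(441 + (-1714 - 1890)) = sqrt(441 - 3604) = sqrt(-3163) = I*sqrt(3163)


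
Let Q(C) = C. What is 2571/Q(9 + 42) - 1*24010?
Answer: -407313/17 ≈ -23960.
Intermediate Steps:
2571/Q(9 + 42) - 1*24010 = 2571/(9 + 42) - 1*24010 = 2571/51 - 24010 = 2571*(1/51) - 24010 = 857/17 - 24010 = -407313/17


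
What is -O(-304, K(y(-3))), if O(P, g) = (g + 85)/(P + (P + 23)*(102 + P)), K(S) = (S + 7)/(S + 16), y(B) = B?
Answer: -1109/733954 ≈ -0.0015110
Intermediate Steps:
K(S) = (7 + S)/(16 + S)
O(P, g) = (85 + g)/(P + (23 + P)*(102 + P))
-O(-304, K(y(-3))) = -(85 + (7 - 3)/(16 - 3))/(2346 + (-304)**2 + 126*(-304)) = -(85 + 4/13)/(2346 + 92416 - 38304) = -(85 + (1/13)*4)/56458 = -(85 + 4/13)/56458 = -1109/(56458*13) = -1*1109/733954 = -1109/733954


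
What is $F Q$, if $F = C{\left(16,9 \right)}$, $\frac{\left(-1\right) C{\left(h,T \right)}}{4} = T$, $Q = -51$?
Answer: $1836$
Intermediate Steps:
$C{\left(h,T \right)} = - 4 T$
$F = -36$ ($F = \left(-4\right) 9 = -36$)
$F Q = \left(-36\right) \left(-51\right) = 1836$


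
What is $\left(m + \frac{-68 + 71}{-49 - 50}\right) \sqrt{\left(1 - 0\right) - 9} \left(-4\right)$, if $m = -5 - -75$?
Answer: $- \frac{18472 i \sqrt{2}}{33} \approx - 791.62 i$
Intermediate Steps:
$m = 70$ ($m = -5 + 75 = 70$)
$\left(m + \frac{-68 + 71}{-49 - 50}\right) \sqrt{\left(1 - 0\right) - 9} \left(-4\right) = \left(70 + \frac{-68 + 71}{-49 - 50}\right) \sqrt{\left(1 - 0\right) - 9} \left(-4\right) = \left(70 + \frac{3}{-99}\right) \sqrt{\left(1 + 0\right) - 9} \left(-4\right) = \left(70 + 3 \left(- \frac{1}{99}\right)\right) \sqrt{1 - 9} \left(-4\right) = \left(70 - \frac{1}{33}\right) \sqrt{-8} \left(-4\right) = \frac{2309 \cdot 2 i \sqrt{2} \left(-4\right)}{33} = \frac{2309 \left(- 8 i \sqrt{2}\right)}{33} = - \frac{18472 i \sqrt{2}}{33}$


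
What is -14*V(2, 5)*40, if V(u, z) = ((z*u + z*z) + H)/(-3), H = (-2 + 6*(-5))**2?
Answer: 197680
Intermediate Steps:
H = 1024 (H = (-2 - 30)**2 = (-32)**2 = 1024)
V(u, z) = -1024/3 - z**2/3 - u*z/3 (V(u, z) = ((z*u + z*z) + 1024)/(-3) = ((u*z + z**2) + 1024)*(-1/3) = ((z**2 + u*z) + 1024)*(-1/3) = (1024 + z**2 + u*z)*(-1/3) = -1024/3 - z**2/3 - u*z/3)
-14*V(2, 5)*40 = -14*(-1024/3 - 1/3*5**2 - 1/3*2*5)*40 = -14*(-1024/3 - 1/3*25 - 10/3)*40 = -14*(-1024/3 - 25/3 - 10/3)*40 = -14*(-353)*40 = 4942*40 = 197680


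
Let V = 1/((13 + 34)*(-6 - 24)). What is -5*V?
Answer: 1/282 ≈ 0.0035461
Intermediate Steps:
V = -1/1410 (V = 1/(47*(-30)) = 1/(-1410) = -1/1410 ≈ -0.00070922)
-5*V = -5*(-1/1410) = 1/282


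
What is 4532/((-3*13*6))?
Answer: -2266/117 ≈ -19.368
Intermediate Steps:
4532/((-3*13*6)) = 4532/((-39*6)) = 4532/(-234) = 4532*(-1/234) = -2266/117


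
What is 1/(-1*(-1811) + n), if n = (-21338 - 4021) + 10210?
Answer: -1/13338 ≈ -7.4974e-5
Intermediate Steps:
n = -15149 (n = -25359 + 10210 = -15149)
1/(-1*(-1811) + n) = 1/(-1*(-1811) - 15149) = 1/(1811 - 15149) = 1/(-13338) = -1/13338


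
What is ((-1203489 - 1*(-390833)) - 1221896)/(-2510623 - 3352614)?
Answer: 2034552/5863237 ≈ 0.34700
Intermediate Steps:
((-1203489 - 1*(-390833)) - 1221896)/(-2510623 - 3352614) = ((-1203489 + 390833) - 1221896)/(-5863237) = (-812656 - 1221896)*(-1/5863237) = -2034552*(-1/5863237) = 2034552/5863237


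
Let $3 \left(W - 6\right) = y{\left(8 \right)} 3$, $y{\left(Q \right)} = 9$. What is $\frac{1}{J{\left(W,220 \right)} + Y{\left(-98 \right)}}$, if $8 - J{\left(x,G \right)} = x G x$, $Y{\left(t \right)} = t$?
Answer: $- \frac{1}{49590} \approx -2.0165 \cdot 10^{-5}$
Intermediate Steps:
$W = 15$ ($W = 6 + \frac{9 \cdot 3}{3} = 6 + \frac{1}{3} \cdot 27 = 6 + 9 = 15$)
$J{\left(x,G \right)} = 8 - G x^{2}$ ($J{\left(x,G \right)} = 8 - x G x = 8 - G x x = 8 - G x^{2}$)
$\frac{1}{J{\left(W,220 \right)} + Y{\left(-98 \right)}} = \frac{1}{\left(8 - 220 \cdot 15^{2}\right) - 98} = \frac{1}{\left(8 - 220 \cdot 225\right) - 98} = \frac{1}{\left(8 - 49500\right) - 98} = \frac{1}{-49492 - 98} = \frac{1}{-49590} = - \frac{1}{49590}$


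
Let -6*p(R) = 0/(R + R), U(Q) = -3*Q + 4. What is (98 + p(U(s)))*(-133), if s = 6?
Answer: -13034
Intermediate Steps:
U(Q) = 4 - 3*Q
p(R) = 0 (p(R) = -0/(6*(R + R)) = -0/(6*(2*R)) = -1/(2*R)*0/6 = -1/6*0 = 0)
(98 + p(U(s)))*(-133) = (98 + 0)*(-133) = 98*(-133) = -13034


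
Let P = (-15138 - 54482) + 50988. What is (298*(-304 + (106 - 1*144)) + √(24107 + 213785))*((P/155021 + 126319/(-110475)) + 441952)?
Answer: -4511019099901487396/100151725 + 15137647986246602*√59473/17125944975 ≈ -4.4826e+10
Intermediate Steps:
P = -18632 (P = -69620 + 50988 = -18632)
(298*(-304 + (106 - 1*144)) + √(24107 + 213785))*((P/155021 + 126319/(-110475)) + 441952) = (298*(-304 + (106 - 1*144)) + √(24107 + 213785))*((-18632/155021 + 126319/(-110475)) + 441952) = (298*(-304 + (106 - 144)) + √237892)*((-18632*1/155021 + 126319*(-1/110475)) + 441952) = (298*(-304 - 38) + 2*√59473)*((-18632/155021 - 126319/110475) + 441952) = (298*(-342) + 2*√59473)*(-21640467899/17125944975 + 441952) = (-101916 + 2*√59473)*(7568823993123301/17125944975) = -4511019099901487396/100151725 + 15137647986246602*√59473/17125944975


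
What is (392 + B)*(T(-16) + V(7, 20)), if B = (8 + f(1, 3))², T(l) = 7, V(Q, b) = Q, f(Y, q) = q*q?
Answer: 9534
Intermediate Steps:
f(Y, q) = q²
B = 289 (B = (8 + 3²)² = (8 + 9)² = 17² = 289)
(392 + B)*(T(-16) + V(7, 20)) = (392 + 289)*(7 + 7) = 681*14 = 9534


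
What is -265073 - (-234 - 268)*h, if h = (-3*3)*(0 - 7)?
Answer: -233447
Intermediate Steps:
h = 63 (h = -9*(-7) = 63)
-265073 - (-234 - 268)*h = -265073 - (-234 - 268)*63 = -265073 - (-502)*63 = -265073 - 1*(-31626) = -265073 + 31626 = -233447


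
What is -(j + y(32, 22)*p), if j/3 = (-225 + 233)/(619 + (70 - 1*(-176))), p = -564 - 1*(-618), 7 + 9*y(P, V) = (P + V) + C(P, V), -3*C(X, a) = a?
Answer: -205894/865 ≈ -238.03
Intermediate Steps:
C(X, a) = -a/3
y(P, V) = -7/9 + P/9 + 2*V/27 (y(P, V) = -7/9 + ((P + V) - V/3)/9 = -7/9 + (P + 2*V/3)/9 = -7/9 + (P/9 + 2*V/27) = -7/9 + P/9 + 2*V/27)
p = 54 (p = -564 + 618 = 54)
j = 24/865 (j = 3*((-225 + 233)/(619 + (70 - 1*(-176)))) = 3*(8/(619 + (70 + 176))) = 3*(8/(619 + 246)) = 3*(8/865) = 24/865 ≈ 0.027746)
-(j + y(32, 22)*p) = -(24/865 + (-7/9 + (1/9)*32 + (2/27)*22)*54) = -(24/865 + (-7/9 + 32/9 + 44/27)*54) = -(24/865 + (119/27)*54) = -(24/865 + 238) = -1*205894/865 = -205894/865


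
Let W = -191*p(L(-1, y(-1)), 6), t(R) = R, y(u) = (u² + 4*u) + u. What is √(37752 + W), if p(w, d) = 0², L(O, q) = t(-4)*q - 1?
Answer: 22*√78 ≈ 194.30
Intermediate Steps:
y(u) = u² + 5*u
L(O, q) = -1 - 4*q (L(O, q) = -4*q - 1 = -1 - 4*q)
p(w, d) = 0
W = 0 (W = -191*0 = 0)
√(37752 + W) = √(37752 + 0) = √37752 = 22*√78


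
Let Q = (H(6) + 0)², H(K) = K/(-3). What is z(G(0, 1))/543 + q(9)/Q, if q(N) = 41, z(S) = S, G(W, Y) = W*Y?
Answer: 41/4 ≈ 10.250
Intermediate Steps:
H(K) = -K/3 (H(K) = K*(-⅓) = -K/3)
Q = 4 (Q = (-⅓*6 + 0)² = (-2 + 0)² = (-2)² = 4)
z(G(0, 1))/543 + q(9)/Q = (0*1)/543 + 41/4 = 0*(1/543) + 41*(¼) = 0 + 41/4 = 41/4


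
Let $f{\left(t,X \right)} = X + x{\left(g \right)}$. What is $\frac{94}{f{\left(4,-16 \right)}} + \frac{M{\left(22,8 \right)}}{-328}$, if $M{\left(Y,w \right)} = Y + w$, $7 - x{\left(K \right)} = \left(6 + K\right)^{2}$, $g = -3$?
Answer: $- \frac{7843}{1476} \approx -5.3137$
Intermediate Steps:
$x{\left(K \right)} = 7 - \left(6 + K\right)^{2}$
$f{\left(t,X \right)} = -2 + X$ ($f{\left(t,X \right)} = X + \left(7 - \left(6 - 3\right)^{2}\right) = X + \left(7 - 3^{2}\right) = X + \left(7 - 9\right) = X - 2 = -2 + X$)
$\frac{94}{f{\left(4,-16 \right)}} + \frac{M{\left(22,8 \right)}}{-328} = \frac{94}{-2 - 16} + \frac{22 + 8}{-328} = \frac{94}{-18} + 30 \left(- \frac{1}{328}\right) = 94 \left(- \frac{1}{18}\right) - \frac{15}{164} = - \frac{47}{9} - \frac{15}{164} = - \frac{7843}{1476}$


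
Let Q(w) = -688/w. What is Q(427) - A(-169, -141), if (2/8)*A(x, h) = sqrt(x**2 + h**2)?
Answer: -688/427 - 4*sqrt(48442) ≈ -881.99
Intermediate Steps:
A(x, h) = 4*sqrt(h**2 + x**2) (A(x, h) = 4*sqrt(x**2 + h**2) = 4*sqrt(h**2 + x**2))
Q(427) - A(-169, -141) = -688/427 - 4*sqrt((-141)**2 + (-169)**2) = -688*1/427 - 4*sqrt(19881 + 28561) = -688/427 - 4*sqrt(48442)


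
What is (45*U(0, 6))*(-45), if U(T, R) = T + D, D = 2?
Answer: -4050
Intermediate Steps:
U(T, R) = 2 + T (U(T, R) = T + 2 = 2 + T)
(45*U(0, 6))*(-45) = (45*(2 + 0))*(-45) = (45*2)*(-45) = 90*(-45) = -4050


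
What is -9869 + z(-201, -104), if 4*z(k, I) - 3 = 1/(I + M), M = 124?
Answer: -789459/80 ≈ -9868.2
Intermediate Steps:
z(k, I) = 3/4 + 1/(4*(124 + I)) (z(k, I) = 3/4 + 1/(4*(I + 124)) = 3/4 + 1/(4*(124 + I)))
-9869 + z(-201, -104) = -9869 + (373 + 3*(-104))/(4*(124 - 104)) = -9869 + (1/4)*(373 - 312)/20 = -9869 + (1/4)*(1/20)*61 = -9869 + 61/80 = -789459/80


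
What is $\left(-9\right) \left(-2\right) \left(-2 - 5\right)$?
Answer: $-126$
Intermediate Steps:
$\left(-9\right) \left(-2\right) \left(-2 - 5\right) = 18 \left(-2 - 5\right) = 18 \left(-7\right) = -126$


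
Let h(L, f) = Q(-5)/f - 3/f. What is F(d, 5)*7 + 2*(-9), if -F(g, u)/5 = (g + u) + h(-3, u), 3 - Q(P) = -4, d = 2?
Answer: -291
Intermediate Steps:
Q(P) = 7 (Q(P) = 3 - 1*(-4) = 3 + 4 = 7)
h(L, f) = 4/f (h(L, f) = 7/f - 3/f = 4/f)
F(g, u) = -20/u - 5*g - 5*u (F(g, u) = -5*((g + u) + 4/u) = -5*(g + u + 4/u) = -20/u - 5*g - 5*u)
F(d, 5)*7 + 2*(-9) = (5*(-4 + 5*(-1*2 - 1*5))/5)*7 + 2*(-9) = (5*(⅕)*(-4 + 5*(-2 - 5)))*7 - 18 = (5*(⅕)*(-4 + 5*(-7)))*7 - 18 = (5*(⅕)*(-4 - 35))*7 - 18 = (5*(⅕)*(-39))*7 - 18 = -39*7 - 18 = -273 - 18 = -291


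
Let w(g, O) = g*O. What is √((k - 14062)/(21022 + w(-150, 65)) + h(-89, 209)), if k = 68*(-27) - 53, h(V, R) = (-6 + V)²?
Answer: √286629626482/5636 ≈ 94.993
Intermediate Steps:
w(g, O) = O*g
k = -1889 (k = -1836 - 53 = -1889)
√((k - 14062)/(21022 + w(-150, 65)) + h(-89, 209)) = √((-1889 - 14062)/(21022 + 65*(-150)) + (-6 - 89)²) = √(-15951/(21022 - 9750) + (-95)²) = √(-15951/11272 + 9025) = √(101713849/11272) = √286629626482/5636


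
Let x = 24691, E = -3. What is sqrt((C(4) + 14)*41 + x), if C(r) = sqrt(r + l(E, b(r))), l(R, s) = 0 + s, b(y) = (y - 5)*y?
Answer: sqrt(25265) ≈ 158.95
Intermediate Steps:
b(y) = y*(-5 + y) (b(y) = (-5 + y)*y = y*(-5 + y))
l(R, s) = s
C(r) = sqrt(r + r*(-5 + r))
sqrt((C(4) + 14)*41 + x) = sqrt((sqrt(4*(-4 + 4)) + 14)*41 + 24691) = sqrt((sqrt(4*0) + 14)*41 + 24691) = sqrt((sqrt(0) + 14)*41 + 24691) = sqrt((0 + 14)*41 + 24691) = sqrt(14*41 + 24691) = sqrt(574 + 24691) = sqrt(25265)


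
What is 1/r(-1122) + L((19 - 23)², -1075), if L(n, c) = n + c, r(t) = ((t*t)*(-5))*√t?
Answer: -1059 + I*√1122/7062339240 ≈ -1059.0 + 4.7429e-9*I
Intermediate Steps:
r(t) = -5*t^(5/2) (r(t) = (t²*(-5))*√t = (-5*t²)*√t = -5*t^(5/2))
L(n, c) = c + n
1/r(-1122) + L((19 - 23)², -1075) = 1/(-6294420*I*√1122) + (-1075 + (19 - 23)²) = 1/(-6294420*I*√1122) + (-1075 + (-4)²) = 1/(-6294420*I*√1122) + (-1075 + 16) = I*√1122/7062339240 - 1059 = -1059 + I*√1122/7062339240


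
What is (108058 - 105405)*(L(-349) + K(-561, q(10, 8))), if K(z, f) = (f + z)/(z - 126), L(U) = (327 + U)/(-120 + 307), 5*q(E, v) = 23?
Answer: 107244872/58395 ≈ 1836.5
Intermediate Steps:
q(E, v) = 23/5 (q(E, v) = (1/5)*23 = 23/5)
L(U) = 327/187 + U/187 (L(U) = (327 + U)/187 = (327 + U)*(1/187) = 327/187 + U/187)
K(z, f) = (f + z)/(-126 + z)
(108058 - 105405)*(L(-349) + K(-561, q(10, 8))) = (108058 - 105405)*((327/187 + (1/187)*(-349)) + (23/5 - 561)/(-126 - 561)) = 2653*((327/187 - 349/187) - 2782/5/(-687)) = 2653*(-2/17 - 1/687*(-2782/5)) = 2653*(-2/17 + 2782/3435) = 2653*(40424/58395) = 107244872/58395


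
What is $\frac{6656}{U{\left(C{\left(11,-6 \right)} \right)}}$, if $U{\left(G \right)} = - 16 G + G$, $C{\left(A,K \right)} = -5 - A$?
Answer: $\frac{416}{15} \approx 27.733$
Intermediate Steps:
$U{\left(G \right)} = - 15 G$
$\frac{6656}{U{\left(C{\left(11,-6 \right)} \right)}} = \frac{6656}{\left(-15\right) \left(-5 - 11\right)} = \frac{6656}{\left(-15\right) \left(-16\right)} = \frac{6656}{240} = 6656 \cdot \frac{1}{240} = \frac{416}{15}$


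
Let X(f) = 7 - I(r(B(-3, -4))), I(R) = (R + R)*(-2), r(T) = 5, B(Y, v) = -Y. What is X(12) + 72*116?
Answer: 8379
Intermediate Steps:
I(R) = -4*R (I(R) = (2*R)*(-2) = -4*R)
X(f) = 27 (X(f) = 7 - (-4)*5 = 7 - 1*(-20) = 7 + 20 = 27)
X(12) + 72*116 = 27 + 72*116 = 27 + 8352 = 8379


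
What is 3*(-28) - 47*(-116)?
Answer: 5368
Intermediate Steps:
3*(-28) - 47*(-116) = -84 + 5452 = 5368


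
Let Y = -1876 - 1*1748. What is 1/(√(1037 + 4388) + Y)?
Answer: -3624/13127951 - 5*√217/13127951 ≈ -0.00028166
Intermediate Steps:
Y = -3624 (Y = -1876 - 1748 = -3624)
1/(√(1037 + 4388) + Y) = 1/(√(1037 + 4388) - 3624) = 1/(√5425 - 3624) = 1/(5*√217 - 3624) = 1/(-3624 + 5*√217)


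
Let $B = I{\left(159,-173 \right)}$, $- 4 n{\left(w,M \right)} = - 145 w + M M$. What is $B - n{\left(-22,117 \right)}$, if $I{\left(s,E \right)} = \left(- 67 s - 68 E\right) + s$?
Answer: $\frac{21959}{4} \approx 5489.8$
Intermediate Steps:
$n{\left(w,M \right)} = - \frac{M^{2}}{4} + \frac{145 w}{4}$ ($n{\left(w,M \right)} = - \frac{- 145 w + M M}{4} = - \frac{- 145 w + M^{2}}{4} = - \frac{M^{2} - 145 w}{4} = - \frac{M^{2}}{4} + \frac{145 w}{4}$)
$I{\left(s,E \right)} = - 68 E - 66 s$ ($I{\left(s,E \right)} = \left(- 68 E - 67 s\right) + s = - 68 E - 66 s$)
$B = 1270$ ($B = \left(-68\right) \left(-173\right) - 10494 = 11764 - 10494 = 1270$)
$B - n{\left(-22,117 \right)} = 1270 - \left(- \frac{117^{2}}{4} + \frac{145}{4} \left(-22\right)\right) = 1270 - \left(\left(- \frac{1}{4}\right) 13689 - \frac{1595}{2}\right) = 1270 - \left(- \frac{13689}{4} - \frac{1595}{2}\right) = 1270 - - \frac{16879}{4} = 1270 + \frac{16879}{4} = \frac{21959}{4}$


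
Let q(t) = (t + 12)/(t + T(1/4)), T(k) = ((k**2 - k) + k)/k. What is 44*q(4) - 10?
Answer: 2646/17 ≈ 155.65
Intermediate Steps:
T(k) = k (T(k) = k**2/k = k)
q(t) = (12 + t)/(1/4 + t) (q(t) = (t + 12)/(t + 1/4) = (12 + t)/(t + 1/4) = (12 + t)/(1/4 + t))
44*q(4) - 10 = 44*(4*(12 + 4)/(1 + 4*4)) - 10 = 44*(4*16/(1 + 16)) - 10 = 44*(4*16/17) - 10 = 44*(4*(1/17)*16) - 10 = 44*(64/17) - 10 = 2816/17 - 10 = 2646/17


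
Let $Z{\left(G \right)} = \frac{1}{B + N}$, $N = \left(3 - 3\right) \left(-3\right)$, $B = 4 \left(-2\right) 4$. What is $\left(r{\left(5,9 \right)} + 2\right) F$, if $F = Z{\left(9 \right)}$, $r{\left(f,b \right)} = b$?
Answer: $- \frac{11}{32} \approx -0.34375$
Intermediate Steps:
$B = -32$ ($B = \left(-8\right) 4 = -32$)
$N = 0$ ($N = 0 \left(-3\right) = 0$)
$Z{\left(G \right)} = - \frac{1}{32}$ ($Z{\left(G \right)} = \frac{1}{-32 + 0} = \frac{1}{-32} = - \frac{1}{32}$)
$F = - \frac{1}{32} \approx -0.03125$
$\left(r{\left(5,9 \right)} + 2\right) F = \left(9 + 2\right) \left(- \frac{1}{32}\right) = 11 \left(- \frac{1}{32}\right) = - \frac{11}{32}$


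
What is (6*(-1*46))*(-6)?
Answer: 1656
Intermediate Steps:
(6*(-1*46))*(-6) = (6*(-46))*(-6) = -276*(-6) = 1656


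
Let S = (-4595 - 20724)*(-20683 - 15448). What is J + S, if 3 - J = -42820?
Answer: 914843612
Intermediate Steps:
J = 42823 (J = 3 - 1*(-42820) = 3 + 42820 = 42823)
S = 914800789 (S = -25319*(-36131) = 914800789)
J + S = 42823 + 914800789 = 914843612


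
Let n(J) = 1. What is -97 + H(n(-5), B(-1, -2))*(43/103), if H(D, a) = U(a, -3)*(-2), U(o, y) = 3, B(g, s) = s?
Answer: -10249/103 ≈ -99.505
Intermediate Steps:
H(D, a) = -6 (H(D, a) = 3*(-2) = -6)
-97 + H(n(-5), B(-1, -2))*(43/103) = -97 - 258/103 = -10249/103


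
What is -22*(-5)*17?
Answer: 1870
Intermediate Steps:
-22*(-5)*17 = 110*17 = 1870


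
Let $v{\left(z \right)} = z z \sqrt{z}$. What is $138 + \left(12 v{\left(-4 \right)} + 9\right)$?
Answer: $147 + 384 i \approx 147.0 + 384.0 i$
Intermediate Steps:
$v{\left(z \right)} = z^{\frac{5}{2}}$ ($v{\left(z \right)} = z z^{\frac{3}{2}} = z^{\frac{5}{2}}$)
$138 + \left(12 v{\left(-4 \right)} + 9\right) = 138 + \left(12 \left(-4\right)^{\frac{5}{2}} + 9\right) = 138 + \left(12 \cdot 32 i + 9\right) = 138 + \left(384 i + 9\right) = 138 + \left(9 + 384 i\right) = 147 + 384 i$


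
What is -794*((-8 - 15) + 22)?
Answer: 794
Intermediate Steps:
-794*((-8 - 15) + 22) = -794*(-23 + 22) = -794*(-1) = 794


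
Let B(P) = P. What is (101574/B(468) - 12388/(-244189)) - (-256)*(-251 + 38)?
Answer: -344815301977/6348914 ≈ -54311.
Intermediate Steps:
(101574/B(468) - 12388/(-244189)) - (-256)*(-251 + 38) = (101574/468 - 12388/(-244189)) - (-256)*(-251 + 38) = (101574*(1/468) - 12388*(-1/244189)) - (-256)*(-213) = (5643/26 + 12388/244189) - 1*54528 = 1378280615/6348914 - 54528 = -344815301977/6348914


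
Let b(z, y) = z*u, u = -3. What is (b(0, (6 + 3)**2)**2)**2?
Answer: 0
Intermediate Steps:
b(z, y) = -3*z (b(z, y) = z*(-3) = -3*z)
(b(0, (6 + 3)**2)**2)**2 = ((-3*0)**2)**2 = (0**2)**2 = 0**2 = 0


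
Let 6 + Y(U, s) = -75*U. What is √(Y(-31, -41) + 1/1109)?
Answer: 2*√713023787/1109 ≈ 48.156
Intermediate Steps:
Y(U, s) = -6 - 75*U
√(Y(-31, -41) + 1/1109) = √((-6 - 75*(-31)) + 1/1109) = √((-6 + 2325) + 1/1109) = √(2319 + 1/1109) = √(2571772/1109) = 2*√713023787/1109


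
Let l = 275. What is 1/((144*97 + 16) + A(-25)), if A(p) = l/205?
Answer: 41/573399 ≈ 7.1503e-5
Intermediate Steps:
A(p) = 55/41 (A(p) = 275/205 = 275*(1/205) = 55/41)
1/((144*97 + 16) + A(-25)) = 1/((144*97 + 16) + 55/41) = 1/((13968 + 16) + 55/41) = 1/(13984 + 55/41) = 1/(573399/41) = 41/573399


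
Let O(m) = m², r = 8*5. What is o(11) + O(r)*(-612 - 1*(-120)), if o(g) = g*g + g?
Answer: -787068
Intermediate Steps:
o(g) = g + g² (o(g) = g² + g = g + g²)
r = 40
o(11) + O(r)*(-612 - 1*(-120)) = 11*(1 + 11) + 40²*(-612 - 1*(-120)) = 11*12 + 1600*(-612 + 120) = 132 + 1600*(-492) = 132 - 787200 = -787068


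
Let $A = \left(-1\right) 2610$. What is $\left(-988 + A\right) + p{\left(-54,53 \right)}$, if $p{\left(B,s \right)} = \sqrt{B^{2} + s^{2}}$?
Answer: $-3598 + 5 \sqrt{229} \approx -3522.3$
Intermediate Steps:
$A = -2610$
$\left(-988 + A\right) + p{\left(-54,53 \right)} = \left(-988 - 2610\right) + \sqrt{\left(-54\right)^{2} + 53^{2}} = -3598 + \sqrt{2916 + 2809} = -3598 + \sqrt{5725} = -3598 + 5 \sqrt{229}$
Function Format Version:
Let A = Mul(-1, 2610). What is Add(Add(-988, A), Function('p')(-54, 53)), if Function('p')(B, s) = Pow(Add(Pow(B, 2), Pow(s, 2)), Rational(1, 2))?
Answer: Add(-3598, Mul(5, Pow(229, Rational(1, 2)))) ≈ -3522.3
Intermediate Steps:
A = -2610
Add(Add(-988, A), Function('p')(-54, 53)) = Add(Add(-988, -2610), Pow(Add(Pow(-54, 2), Pow(53, 2)), Rational(1, 2))) = Add(-3598, Pow(Add(2916, 2809), Rational(1, 2))) = Add(-3598, Pow(5725, Rational(1, 2))) = Add(-3598, Mul(5, Pow(229, Rational(1, 2))))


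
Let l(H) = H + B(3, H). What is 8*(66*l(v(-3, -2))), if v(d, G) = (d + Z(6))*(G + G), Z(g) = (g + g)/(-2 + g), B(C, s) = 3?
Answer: 1584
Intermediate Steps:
Z(g) = 2*g/(-2 + g) (Z(g) = (2*g)/(-2 + g) = 2*g/(-2 + g))
v(d, G) = 2*G*(3 + d) (v(d, G) = (d + 2*6/(-2 + 6))*(G + G) = (d + 2*6/4)*(2*G) = (d + 2*6*(1/4))*(2*G) = (d + 3)*(2*G) = (3 + d)*(2*G) = 2*G*(3 + d))
l(H) = 3 + H (l(H) = H + 3 = 3 + H)
8*(66*l(v(-3, -2))) = 8*(66*(3 + 2*(-2)*(3 - 3))) = 8*(66*(3 + 2*(-2)*0)) = 8*(66*(3 + 0)) = 8*(66*3) = 8*198 = 1584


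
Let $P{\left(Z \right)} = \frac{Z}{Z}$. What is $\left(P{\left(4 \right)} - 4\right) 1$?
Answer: $-3$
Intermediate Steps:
$P{\left(Z \right)} = 1$
$\left(P{\left(4 \right)} - 4\right) 1 = \left(1 - 4\right) 1 = \left(-3\right) 1 = -3$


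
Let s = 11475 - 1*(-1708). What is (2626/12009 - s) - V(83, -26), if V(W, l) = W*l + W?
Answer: -133393346/12009 ≈ -11108.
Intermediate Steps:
V(W, l) = W + W*l
s = 13183 (s = 11475 + 1708 = 13183)
(2626/12009 - s) - V(83, -26) = (2626/12009 - 1*13183) - 83*(1 - 26) = (2626*(1/12009) - 13183) - 83*(-25) = (2626/12009 - 13183) - 1*(-2075) = -158312021/12009 + 2075 = -133393346/12009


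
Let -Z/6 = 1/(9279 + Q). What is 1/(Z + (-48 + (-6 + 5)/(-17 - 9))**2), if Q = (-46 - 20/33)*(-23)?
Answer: 230908756/531161395381 ≈ 0.00043472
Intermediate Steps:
Q = 35374/33 (Q = (-46 - 20*1/33)*(-23) = (-46 - 20/33)*(-23) = -1538/33*(-23) = 35374/33 ≈ 1071.9)
Z = -198/341581 (Z = -6/(9279 + 35374/33) = -6/341581/33 = -6*33/341581 = -198/341581 ≈ -0.00057966)
1/(Z + (-48 + (-6 + 5)/(-17 - 9))**2) = 1/(-198/341581 + (-48 + (-6 + 5)/(-17 - 9))**2) = 1/(-198/341581 + (-48 - 1/(-26))**2) = 1/(-198/341581 + (-48 - 1*(-1/26))**2) = 1/(-198/341581 + (-48 + 1/26)**2) = 1/(-198/341581 + (-1247/26)**2) = 1/(-198/341581 + 1555009/676) = 1/(531161395381/230908756) = 230908756/531161395381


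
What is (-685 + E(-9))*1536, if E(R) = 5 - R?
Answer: -1030656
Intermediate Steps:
(-685 + E(-9))*1536 = (-685 + (5 - 1*(-9)))*1536 = (-685 + (5 + 9))*1536 = (-685 + 14)*1536 = -671*1536 = -1030656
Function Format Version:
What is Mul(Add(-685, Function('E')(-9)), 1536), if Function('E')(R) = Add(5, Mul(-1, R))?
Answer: -1030656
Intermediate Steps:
Mul(Add(-685, Function('E')(-9)), 1536) = Mul(Add(-685, Add(5, Mul(-1, -9))), 1536) = Mul(Add(-685, Add(5, 9)), 1536) = Mul(Add(-685, 14), 1536) = Mul(-671, 1536) = -1030656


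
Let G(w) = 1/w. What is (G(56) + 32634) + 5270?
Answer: 2122625/56 ≈ 37904.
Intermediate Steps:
(G(56) + 32634) + 5270 = (1/56 + 32634) + 5270 = 1827505/56 + 5270 = 2122625/56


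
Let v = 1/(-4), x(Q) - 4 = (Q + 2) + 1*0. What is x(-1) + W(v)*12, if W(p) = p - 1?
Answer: -10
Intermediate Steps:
x(Q) = 6 + Q (x(Q) = 4 + ((Q + 2) + 1*0) = 4 + ((2 + Q) + 0) = 4 + (2 + Q) = 6 + Q)
v = -1/4 ≈ -0.25000
W(p) = -1 + p
x(-1) + W(v)*12 = (6 - 1) + (-1 - 1/4)*12 = 5 - 5/4*12 = 5 - 15 = -10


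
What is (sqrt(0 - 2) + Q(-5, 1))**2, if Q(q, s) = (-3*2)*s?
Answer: (6 - I*sqrt(2))**2 ≈ 34.0 - 16.971*I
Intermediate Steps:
Q(q, s) = -6*s
(sqrt(0 - 2) + Q(-5, 1))**2 = (sqrt(0 - 2) - 6*1)**2 = (sqrt(-2) - 6)**2 = (I*sqrt(2) - 6)**2 = (-6 + I*sqrt(2))**2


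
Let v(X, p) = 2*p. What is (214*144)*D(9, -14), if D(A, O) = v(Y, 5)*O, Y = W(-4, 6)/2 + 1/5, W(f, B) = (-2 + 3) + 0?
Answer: -4314240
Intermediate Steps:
W(f, B) = 1 (W(f, B) = 1 + 0 = 1)
Y = 7/10 (Y = 1/2 + 1/5 = 1*(½) + 1*(⅕) = ½ + ⅕ = 7/10 ≈ 0.70000)
D(A, O) = 10*O (D(A, O) = (2*5)*O = 10*O)
(214*144)*D(9, -14) = (214*144)*(10*(-14)) = 30816*(-140) = -4314240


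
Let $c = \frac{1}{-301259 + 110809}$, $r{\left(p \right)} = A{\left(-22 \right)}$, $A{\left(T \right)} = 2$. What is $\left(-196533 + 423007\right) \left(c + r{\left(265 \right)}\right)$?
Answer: $\frac{43131860063}{95225} \approx 4.5295 \cdot 10^{5}$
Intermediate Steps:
$r{\left(p \right)} = 2$
$c = - \frac{1}{190450}$ ($c = \frac{1}{-190450} = - \frac{1}{190450} \approx -5.2507 \cdot 10^{-6}$)
$\left(-196533 + 423007\right) \left(c + r{\left(265 \right)}\right) = \left(-196533 + 423007\right) \left(- \frac{1}{190450} + 2\right) = 226474 \cdot \frac{380899}{190450} = \frac{43131860063}{95225}$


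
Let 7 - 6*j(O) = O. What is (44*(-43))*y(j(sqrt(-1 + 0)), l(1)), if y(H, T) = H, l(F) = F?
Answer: -6622/3 + 946*I/3 ≈ -2207.3 + 315.33*I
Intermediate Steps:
j(O) = 7/6 - O/6
(44*(-43))*y(j(sqrt(-1 + 0)), l(1)) = (44*(-43))*(7/6 - sqrt(-1 + 0)/6) = -1892*(7/6 - I/6) = -6622/3 + 946*I/3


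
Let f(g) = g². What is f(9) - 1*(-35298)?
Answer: 35379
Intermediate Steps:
f(9) - 1*(-35298) = 9² - 1*(-35298) = 81 + 35298 = 35379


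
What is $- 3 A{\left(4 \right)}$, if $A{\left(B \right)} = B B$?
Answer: $-48$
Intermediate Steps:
$A{\left(B \right)} = B^{2}$
$- 3 A{\left(4 \right)} = - 3 \cdot 4^{2} = \left(-3\right) 16 = -48$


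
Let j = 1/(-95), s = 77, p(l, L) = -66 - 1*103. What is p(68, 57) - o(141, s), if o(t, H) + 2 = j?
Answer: -15864/95 ≈ -166.99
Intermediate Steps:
p(l, L) = -169 (p(l, L) = -66 - 103 = -169)
j = -1/95 ≈ -0.010526
o(t, H) = -191/95 (o(t, H) = -2 - 1/95 = -191/95)
p(68, 57) - o(141, s) = -169 - 1*(-191/95) = -169 + 191/95 = -15864/95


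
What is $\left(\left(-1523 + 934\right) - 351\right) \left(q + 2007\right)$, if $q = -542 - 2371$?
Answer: $851640$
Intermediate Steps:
$q = -2913$ ($q = -542 - 2371 = -2913$)
$\left(\left(-1523 + 934\right) - 351\right) \left(q + 2007\right) = \left(\left(-1523 + 934\right) - 351\right) \left(-2913 + 2007\right) = \left(-589 - 351\right) \left(-906\right) = \left(-940\right) \left(-906\right) = 851640$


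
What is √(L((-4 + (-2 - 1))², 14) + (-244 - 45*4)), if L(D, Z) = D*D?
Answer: √1977 ≈ 44.463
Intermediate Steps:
L(D, Z) = D²
√(L((-4 + (-2 - 1))², 14) + (-244 - 45*4)) = √(((-4 + (-2 - 1))²)² + (-244 - 45*4)) = √(((-4 - 3)²)² + (-244 - 180)) = √(((-7)²)² - 424) = √(49² - 424) = √(2401 - 424) = √1977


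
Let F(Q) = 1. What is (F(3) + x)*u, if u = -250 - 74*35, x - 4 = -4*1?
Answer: -2840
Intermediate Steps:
x = 0 (x = 4 - 4*1 = 4 - 4 = 0)
u = -2840 (u = -250 - 1*2590 = -250 - 2590 = -2840)
(F(3) + x)*u = (1 + 0)*(-2840) = 1*(-2840) = -2840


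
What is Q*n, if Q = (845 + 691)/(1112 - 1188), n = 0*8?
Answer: 0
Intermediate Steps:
n = 0
Q = -384/19 (Q = 1536/(-76) = 1536*(-1/76) = -384/19 ≈ -20.211)
Q*n = -384/19*0 = 0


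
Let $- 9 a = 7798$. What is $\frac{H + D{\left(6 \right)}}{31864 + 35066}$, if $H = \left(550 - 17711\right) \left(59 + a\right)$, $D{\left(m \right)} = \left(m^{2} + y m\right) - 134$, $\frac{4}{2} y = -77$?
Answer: $\frac{62353013}{301185} \approx 207.03$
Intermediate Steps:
$a = - \frac{7798}{9}$ ($a = \left(- \frac{1}{9}\right) 7798 = - \frac{7798}{9} \approx -866.44$)
$y = - \frac{77}{2}$ ($y = \frac{1}{2} \left(-77\right) = - \frac{77}{2} \approx -38.5$)
$D{\left(m \right)} = -134 + m^{2} - \frac{77 m}{2}$ ($D{\left(m \right)} = \left(m^{2} - \frac{77 m}{2}\right) - 134 = -134 + m^{2} - \frac{77 m}{2}$)
$H = \frac{124708987}{9}$ ($H = \left(550 - 17711\right) \left(59 - \frac{7798}{9}\right) = \left(-17161\right) \left(- \frac{7267}{9}\right) = \frac{124708987}{9} \approx 1.3857 \cdot 10^{7}$)
$\frac{H + D{\left(6 \right)}}{31864 + 35066} = \frac{\frac{124708987}{9} - \left(365 - 36\right)}{31864 + 35066} = \frac{\frac{124708987}{9} - 329}{66930} = \left(\frac{124708987}{9} - 329\right) \frac{1}{66930} = \frac{124706026}{9} \cdot \frac{1}{66930} = \frac{62353013}{301185}$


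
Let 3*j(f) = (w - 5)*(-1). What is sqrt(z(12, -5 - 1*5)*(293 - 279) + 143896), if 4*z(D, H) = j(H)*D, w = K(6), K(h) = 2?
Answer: sqrt(143938) ≈ 379.39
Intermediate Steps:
w = 2
j(f) = 1 (j(f) = ((2 - 5)*(-1))/3 = (-3*(-1))/3 = (1/3)*3 = 1)
z(D, H) = D/4 (z(D, H) = (1*D)/4 = D/4)
sqrt(z(12, -5 - 1*5)*(293 - 279) + 143896) = sqrt(((1/4)*12)*(293 - 279) + 143896) = sqrt(3*14 + 143896) = sqrt(42 + 143896) = sqrt(143938)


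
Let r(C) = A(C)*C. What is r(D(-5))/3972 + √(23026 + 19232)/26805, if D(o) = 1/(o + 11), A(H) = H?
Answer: 1/142992 + √42258/26805 ≈ 0.0076760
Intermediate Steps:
D(o) = 1/(11 + o)
r(C) = C² (r(C) = C*C = C²)
r(D(-5))/3972 + √(23026 + 19232)/26805 = (1/(11 - 5))²/3972 + √(23026 + 19232)/26805 = (1/6)²*(1/3972) + √42258*(1/26805) = (⅙)²*(1/3972) + √42258/26805 = (1/36)*(1/3972) + √42258/26805 = 1/142992 + √42258/26805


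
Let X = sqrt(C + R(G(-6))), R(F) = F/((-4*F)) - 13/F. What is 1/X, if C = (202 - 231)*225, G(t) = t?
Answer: -2*I*sqrt(234831)/78277 ≈ -0.012382*I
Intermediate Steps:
R(F) = -1/4 - 13/F (R(F) = F*(-1/(4*F)) - 13/F = -1/4 - 13/F)
C = -6525 (C = -29*225 = -6525)
X = I*sqrt(234831)/6 (X = sqrt(-6525 + (1/4)*(-52 - 1*(-6))/(-6)) = sqrt(-6525 + (1/4)*(-1/6)*(-52 + 6)) = sqrt(-6525 + (1/4)*(-1/6)*(-46)) = sqrt(-6525 + 23/12) = sqrt(-78277/12) = I*sqrt(234831)/6 ≈ 80.766*I)
1/X = 1/(I*sqrt(234831)/6) = -2*I*sqrt(234831)/78277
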